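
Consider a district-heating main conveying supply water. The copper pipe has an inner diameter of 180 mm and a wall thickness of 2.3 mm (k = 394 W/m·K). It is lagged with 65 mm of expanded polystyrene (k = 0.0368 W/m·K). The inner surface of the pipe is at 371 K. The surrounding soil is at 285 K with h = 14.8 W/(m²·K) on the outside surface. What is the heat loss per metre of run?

q′ ≈ 36.2 W/m

Cylindrical conduction, so R = ln(r₂/r₁)/(2πkL) per layer, in series:
R_copper pipe wall = ln(92.3/90)/(2π×394×1) = 1.019×10^-5 K/W
R_expanded polystyrene = ln(157.3/92.3)/(2π×0.0368×1) = 2.306 K/W
R_outer film = 1/(h_o·2πr_oL) = 1/(14.8×2π×0.1573×1) = 0.06836 K/W
R_total = 2.374 K/W
Q = ΔT/R_total = 86/2.374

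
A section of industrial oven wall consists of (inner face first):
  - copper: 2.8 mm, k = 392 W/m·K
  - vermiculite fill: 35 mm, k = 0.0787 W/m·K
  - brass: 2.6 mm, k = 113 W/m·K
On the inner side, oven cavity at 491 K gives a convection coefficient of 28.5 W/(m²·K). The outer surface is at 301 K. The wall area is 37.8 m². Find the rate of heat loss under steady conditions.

Q ≈ 15000 W

Thermal resistances in series:
R_inner film = 1/(h_i·A) = 1/(28.5×37.8) = 9.282×10^-4 K/W
R_copper = L/(kA) = 0.0028/(392×37.8) = 1.89×10^-7 K/W
R_vermiculite fill = L/(kA) = 0.035/(0.0787×37.8) = 0.01177 K/W
R_brass = L/(kA) = 0.0026/(113×37.8) = 6.087×10^-7 K/W
R_total = 0.01269 K/W
Q = ΔT / R_total = 190 / 0.01269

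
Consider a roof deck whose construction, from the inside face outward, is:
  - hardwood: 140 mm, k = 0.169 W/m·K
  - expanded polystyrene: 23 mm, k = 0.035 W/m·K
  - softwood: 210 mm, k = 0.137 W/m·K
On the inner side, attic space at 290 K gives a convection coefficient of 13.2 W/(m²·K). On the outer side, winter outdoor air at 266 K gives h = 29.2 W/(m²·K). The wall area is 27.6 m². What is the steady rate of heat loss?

Treating each layer as a thermal resistance in series:
R_inner film = 1/(h_i·A) = 1/(13.2×27.6) = 0.002745 K/W
R_hardwood = L/(kA) = 0.14/(0.169×27.6) = 0.03001 K/W
R_expanded polystyrene = L/(kA) = 0.023/(0.035×27.6) = 0.02381 K/W
R_softwood = L/(kA) = 0.21/(0.137×27.6) = 0.05554 K/W
R_outer film = 1/(h_o·A) = 1/(29.2×27.6) = 0.001241 K/W
R_total = 0.1133 K/W
Q = ΔT / R_total = 24 / 0.1133

Q ≈ 212 W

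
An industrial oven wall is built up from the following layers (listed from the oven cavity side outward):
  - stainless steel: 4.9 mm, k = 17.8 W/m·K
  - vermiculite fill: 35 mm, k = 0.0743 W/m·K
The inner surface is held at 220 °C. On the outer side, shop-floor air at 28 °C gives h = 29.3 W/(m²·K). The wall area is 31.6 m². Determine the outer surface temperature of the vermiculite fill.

Series thermal resistances:
R_stainless steel = L/(kA) = 0.0049/(17.8×31.6) = 8.711×10^-6 K/W
R_vermiculite fill = L/(kA) = 0.035/(0.0743×31.6) = 0.01491 K/W
R_outer film = 1/(h_o·A) = 1/(29.3×31.6) = 0.00108 K/W
R_total = 0.016 K/W;  Q = ΔT/R_total = 192/0.016 = 12000 W
T_interface = T_inner − Q·ΣR(inner→interface) = 220 − 12000×0.01492

T ≈ 41 °C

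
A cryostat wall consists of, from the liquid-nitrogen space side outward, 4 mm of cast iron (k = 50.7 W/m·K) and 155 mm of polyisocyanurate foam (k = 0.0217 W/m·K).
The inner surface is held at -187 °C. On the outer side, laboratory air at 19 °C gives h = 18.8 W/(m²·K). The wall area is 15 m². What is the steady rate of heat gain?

Series thermal resistances:
R_cast iron = L/(kA) = 0.004/(50.7×15) = 5.26×10^-6 K/W
R_polyisocyanurate foam = L/(kA) = 0.155/(0.0217×15) = 0.4762 K/W
R_outer film = 1/(h_o·A) = 1/(18.8×15) = 0.003546 K/W
R_total = 0.4797 K/W
Q = ΔT / R_total = 206 / 0.4797

Q ≈ 429 W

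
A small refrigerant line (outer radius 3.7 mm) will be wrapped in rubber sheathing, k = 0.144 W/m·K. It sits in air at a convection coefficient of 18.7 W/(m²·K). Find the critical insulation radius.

r_cr ≈ 7.7 mm

For a cylinder r_cr = k/h = 0.144/18.7
r_cr = 7.7 mm; since the bare radius (3.7 mm) is below r_cr, adding a thin layer of insulation will *increase* heat loss.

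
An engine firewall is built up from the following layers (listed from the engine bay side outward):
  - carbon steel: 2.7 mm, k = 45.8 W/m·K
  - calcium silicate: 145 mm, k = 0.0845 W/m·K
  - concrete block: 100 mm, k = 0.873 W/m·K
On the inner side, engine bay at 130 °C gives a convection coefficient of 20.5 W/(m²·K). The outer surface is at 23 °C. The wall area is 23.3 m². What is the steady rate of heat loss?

Q ≈ 1330 W

Model the wall as resistances in series:
R_inner film = 1/(h_i·A) = 1/(20.5×23.3) = 0.002094 K/W
R_carbon steel = L/(kA) = 0.0027/(45.8×23.3) = 2.53×10^-6 K/W
R_calcium silicate = L/(kA) = 0.145/(0.0845×23.3) = 0.07365 K/W
R_concrete block = L/(kA) = 0.1/(0.873×23.3) = 0.004916 K/W
R_total = 0.08066 K/W
Q = ΔT / R_total = 107 / 0.08066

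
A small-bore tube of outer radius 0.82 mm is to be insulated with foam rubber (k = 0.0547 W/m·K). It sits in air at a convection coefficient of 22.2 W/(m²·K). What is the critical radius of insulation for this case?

r_cr ≈ 2.46 mm

For a cylinder r_cr = k/h = 0.0547/22.2
r_cr = 2.46 mm; since the bare radius (0.82 mm) is below r_cr, adding a thin layer of insulation will *increase* heat loss.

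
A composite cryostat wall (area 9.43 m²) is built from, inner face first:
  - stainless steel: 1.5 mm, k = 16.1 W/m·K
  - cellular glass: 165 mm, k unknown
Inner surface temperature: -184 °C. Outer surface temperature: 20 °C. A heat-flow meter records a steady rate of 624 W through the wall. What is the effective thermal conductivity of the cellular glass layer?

Using the resistance-network approach (series):
R_stainless steel = L/(kA) = 0.0015/(16.1×9.43) = 9.88×10^-6 K/W
Sum of known resistances R_other = 9.88×10^-6 K/W
Total R = ΔT/Q = 204/624 = 0.3269 K/W
R_cellular glass = R_total − R_other = 0.3269 K/W
k = L/(R·A) = 0.165/(0.3269×9.43)

k ≈ 0.0535 W/(m·K)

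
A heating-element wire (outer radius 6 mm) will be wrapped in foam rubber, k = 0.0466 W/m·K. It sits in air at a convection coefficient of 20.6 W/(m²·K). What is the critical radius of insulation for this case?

For a cylinder r_cr = k/h = 0.0466/20.6
r_cr = 2.26 mm; since the bare radius (6 mm) is above r_cr, any added insulation will reduce heat loss.

r_cr ≈ 2.26 mm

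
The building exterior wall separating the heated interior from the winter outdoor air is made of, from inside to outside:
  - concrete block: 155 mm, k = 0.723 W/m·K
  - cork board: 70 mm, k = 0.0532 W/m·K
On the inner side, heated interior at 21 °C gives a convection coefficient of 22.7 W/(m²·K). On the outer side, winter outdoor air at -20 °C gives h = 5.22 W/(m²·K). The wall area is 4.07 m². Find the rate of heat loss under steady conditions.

Thermal resistances in series:
R_inner film = 1/(h_i·A) = 1/(22.7×4.07) = 0.01082 K/W
R_concrete block = L/(kA) = 0.155/(0.723×4.07) = 0.05267 K/W
R_cork board = L/(kA) = 0.07/(0.0532×4.07) = 0.3233 K/W
R_outer film = 1/(h_o·A) = 1/(5.22×4.07) = 0.04707 K/W
R_total = 0.4339 K/W
Q = ΔT / R_total = 41 / 0.4339

Q ≈ 94.5 W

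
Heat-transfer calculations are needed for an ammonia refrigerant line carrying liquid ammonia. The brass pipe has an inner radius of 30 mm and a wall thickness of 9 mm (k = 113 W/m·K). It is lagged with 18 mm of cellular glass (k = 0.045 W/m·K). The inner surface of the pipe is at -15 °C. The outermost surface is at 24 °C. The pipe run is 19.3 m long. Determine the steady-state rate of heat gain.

Q ≈ 561 W

Per-layer cylindrical resistances, series-summed:
R_brass pipe wall = ln(39/30)/(2π×113×19.3) = 1.915×10^-5 K/W
R_cellular glass = ln(57/39)/(2π×0.045×19.3) = 0.06954 K/W
R_total = 0.06956 K/W
Q = ΔT/R_total = 39/0.06956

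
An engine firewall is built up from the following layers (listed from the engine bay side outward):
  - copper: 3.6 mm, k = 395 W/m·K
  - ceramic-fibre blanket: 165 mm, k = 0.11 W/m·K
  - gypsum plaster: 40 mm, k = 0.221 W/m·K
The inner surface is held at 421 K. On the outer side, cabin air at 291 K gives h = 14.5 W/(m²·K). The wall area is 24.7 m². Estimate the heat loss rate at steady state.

Thermal resistances in series:
R_copper = L/(kA) = 0.0036/(395×24.7) = 3.69×10^-7 K/W
R_ceramic-fibre blanket = L/(kA) = 0.165/(0.11×24.7) = 0.06073 K/W
R_gypsum plaster = L/(kA) = 0.04/(0.221×24.7) = 0.007328 K/W
R_outer film = 1/(h_o·A) = 1/(14.5×24.7) = 0.002792 K/W
R_total = 0.07085 K/W
Q = ΔT / R_total = 130 / 0.07085

Q ≈ 1830 W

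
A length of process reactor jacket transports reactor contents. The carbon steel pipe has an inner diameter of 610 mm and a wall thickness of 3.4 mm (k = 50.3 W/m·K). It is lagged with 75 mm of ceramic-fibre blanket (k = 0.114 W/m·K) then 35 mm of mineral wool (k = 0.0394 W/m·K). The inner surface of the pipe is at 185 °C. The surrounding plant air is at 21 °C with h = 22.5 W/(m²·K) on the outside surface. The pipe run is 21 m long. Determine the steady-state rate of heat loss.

Radial resistances (cylindrical: R_cond = ln(r_o/r_i)/(2πkL), R_conv = 1/(h·2πrL)):
R_carbon steel pipe wall = ln(308.4/305)/(2π×50.3×21) = 1.67×10^-6 K/W
R_ceramic-fibre blanket = ln(383.4/308.4)/(2π×0.114×21) = 0.01447 K/W
R_mineral wool = ln(418.4/383.4)/(2π×0.0394×21) = 0.0168 K/W
R_outer film = 1/(h_o·2πr_oL) = 1/(22.5×2π×0.4184×21) = 8.051×10^-4 K/W
R_total = 0.03208 K/W
Q = ΔT/R_total = 164/0.03208

Q ≈ 5110 W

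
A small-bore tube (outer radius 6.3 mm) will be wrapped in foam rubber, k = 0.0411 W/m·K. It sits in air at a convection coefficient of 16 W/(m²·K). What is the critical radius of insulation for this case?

r_cr ≈ 2.57 mm

For a cylinder r_cr = k/h = 0.0411/16
r_cr = 2.57 mm; since the bare radius (6.3 mm) is above r_cr, any added insulation will reduce heat loss.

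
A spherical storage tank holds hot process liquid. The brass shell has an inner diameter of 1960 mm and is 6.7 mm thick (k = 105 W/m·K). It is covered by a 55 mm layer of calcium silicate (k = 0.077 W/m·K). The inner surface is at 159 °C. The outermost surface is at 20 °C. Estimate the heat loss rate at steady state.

Q ≈ 2510 W

For a spherical shell R = (1/r₁ − 1/r₂)/(4πk); film R = 1/(h·4πr²). In series:
R_brass shell = (1/0.98 − 1/0.9867)/(4π×105) = 5.251×10^-6 K/W
R_calcium silicate = (1/0.9867 − 1/1.0417)/(4π×0.077) = 0.0553 K/W
R_total = 0.05531 K/W
Q = ΔT/R_total = 139/0.05531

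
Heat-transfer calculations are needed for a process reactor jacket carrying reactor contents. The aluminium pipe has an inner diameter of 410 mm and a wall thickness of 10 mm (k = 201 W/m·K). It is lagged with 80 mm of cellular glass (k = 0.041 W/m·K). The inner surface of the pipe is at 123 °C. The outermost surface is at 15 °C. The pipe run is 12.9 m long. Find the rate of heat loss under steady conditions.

Treating each annulus and film as a series resistance:
R_aluminium pipe wall = ln(215/205)/(2π×201×12.9) = 2.923×10^-6 K/W
R_cellular glass = ln(295/215)/(2π×0.041×12.9) = 0.09519 K/W
R_total = 0.09519 K/W
Q = ΔT/R_total = 108/0.09519

Q ≈ 1130 W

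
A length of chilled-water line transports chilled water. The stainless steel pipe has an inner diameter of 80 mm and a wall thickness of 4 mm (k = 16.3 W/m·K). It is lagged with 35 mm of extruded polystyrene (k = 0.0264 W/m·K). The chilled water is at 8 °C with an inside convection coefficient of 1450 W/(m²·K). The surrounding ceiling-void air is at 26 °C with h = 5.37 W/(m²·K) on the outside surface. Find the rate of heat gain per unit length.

q′ ≈ 4.61 W/m

Treating each annulus and film as a series resistance:
R_inner film = 1/(h_i·2πr₁L) = 1/(1450×2π×0.04×1) = 0.002744 K/W
R_stainless steel pipe wall = ln(44/40)/(2π×16.3×1) = 9.306×10^-4 K/W
R_extruded polystyrene = ln(79/44)/(2π×0.0264×1) = 3.528 K/W
R_outer film = 1/(h_o·2πr_oL) = 1/(5.37×2π×0.079×1) = 0.3752 K/W
R_total = 3.907 K/W
Q = ΔT/R_total = 18/3.907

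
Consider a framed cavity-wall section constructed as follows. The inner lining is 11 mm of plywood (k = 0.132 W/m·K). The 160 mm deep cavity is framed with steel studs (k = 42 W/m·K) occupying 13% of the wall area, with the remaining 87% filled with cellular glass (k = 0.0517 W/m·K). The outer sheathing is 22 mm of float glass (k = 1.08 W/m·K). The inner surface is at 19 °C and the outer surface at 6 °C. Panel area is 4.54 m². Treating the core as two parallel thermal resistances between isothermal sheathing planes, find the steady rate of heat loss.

Q ≈ 445 W

Sheathing layers in series; stud and cavity paths in parallel between them.
R_inner = 0.011/(0.132×4.54) = 0.01836 K/W
R_stud  = 0.16/(42×0.13×4.54) = 0.006455 K/W
R_cav   = 0.16/(0.0517×0.87×4.54) = 0.7835 K/W
1/R_core = 1/R_stud + 1/R_cav → R_core = 0.006402 K/W
R_outer = 0.022/(1.08×4.54) = 0.004487 K/W
R_total = 0.02924 K/W
Q = ΔT/R_total = 13/0.02924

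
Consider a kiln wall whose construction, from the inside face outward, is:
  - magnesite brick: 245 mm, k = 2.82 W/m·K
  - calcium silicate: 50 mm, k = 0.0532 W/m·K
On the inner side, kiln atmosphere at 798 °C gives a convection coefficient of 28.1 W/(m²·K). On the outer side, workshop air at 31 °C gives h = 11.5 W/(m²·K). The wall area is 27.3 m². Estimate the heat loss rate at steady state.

Q ≈ 18200 W

Thermal resistances in series:
R_inner film = 1/(h_i·A) = 1/(28.1×27.3) = 0.001304 K/W
R_magnesite brick = L/(kA) = 0.245/(2.82×27.3) = 0.003182 K/W
R_calcium silicate = L/(kA) = 0.05/(0.0532×27.3) = 0.03443 K/W
R_outer film = 1/(h_o·A) = 1/(11.5×27.3) = 0.003185 K/W
R_total = 0.0421 K/W
Q = ΔT / R_total = 767 / 0.0421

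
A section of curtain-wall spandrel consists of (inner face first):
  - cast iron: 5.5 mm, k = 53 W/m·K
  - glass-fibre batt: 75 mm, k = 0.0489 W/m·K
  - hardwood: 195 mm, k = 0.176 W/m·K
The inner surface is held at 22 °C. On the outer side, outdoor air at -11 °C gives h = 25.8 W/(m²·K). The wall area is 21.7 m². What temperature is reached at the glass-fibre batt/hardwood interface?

Thermal resistances in series:
R_cast iron = L/(kA) = 0.0055/(53×21.7) = 4.782×10^-6 K/W
R_glass-fibre batt = L/(kA) = 0.075/(0.0489×21.7) = 0.07068 K/W
R_hardwood = L/(kA) = 0.195/(0.176×21.7) = 0.05106 K/W
R_outer film = 1/(h_o·A) = 1/(25.8×21.7) = 0.001786 K/W
R_total = 0.1235 K/W;  Q = ΔT/R_total = 33/0.1235 = 267.1 W
T_interface = T_inner − Q·ΣR(inner→interface) = 22 − 267×0.07068

T ≈ 3.12 °C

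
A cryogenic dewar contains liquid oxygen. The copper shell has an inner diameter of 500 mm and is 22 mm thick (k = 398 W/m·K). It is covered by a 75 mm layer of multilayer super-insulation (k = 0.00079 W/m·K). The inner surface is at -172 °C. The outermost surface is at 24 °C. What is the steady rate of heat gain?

Q ≈ 2.45 W

Radial (spherical) resistances in series:
R_copper shell = (1/0.25 − 1/0.272)/(4π×398) = 6.469×10^-5 K/W
R_multilayer super-insulation = (1/0.272 − 1/0.347)/(4π×0.00079) = 80.04 K/W
R_total = 80.04 K/W
Q = ΔT/R_total = 196/80.04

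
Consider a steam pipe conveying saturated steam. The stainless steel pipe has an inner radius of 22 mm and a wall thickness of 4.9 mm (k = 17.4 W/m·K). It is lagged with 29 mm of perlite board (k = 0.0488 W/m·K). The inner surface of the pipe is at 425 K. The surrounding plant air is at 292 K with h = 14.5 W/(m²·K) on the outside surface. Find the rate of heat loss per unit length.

q′ ≈ 51.5 W/m

Radial resistances (cylindrical: R_cond = ln(r_o/r_i)/(2πkL), R_conv = 1/(h·2πrL)):
R_stainless steel pipe wall = ln(26.9/22)/(2π×17.4×1) = 0.001839 K/W
R_perlite board = ln(55.9/26.9)/(2π×0.0488×1) = 2.385 K/W
R_outer film = 1/(h_o·2πr_oL) = 1/(14.5×2π×0.0559×1) = 0.1964 K/W
R_total = 2.584 K/W
Q = ΔT/R_total = 133/2.584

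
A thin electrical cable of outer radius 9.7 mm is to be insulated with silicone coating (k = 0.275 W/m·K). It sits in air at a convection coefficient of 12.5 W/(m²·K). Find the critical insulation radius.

For a cylinder r_cr = k/h = 0.275/12.5
r_cr = 22 mm; since the bare radius (9.7 mm) is below r_cr, adding a thin layer of insulation will *increase* heat loss.

r_cr ≈ 22 mm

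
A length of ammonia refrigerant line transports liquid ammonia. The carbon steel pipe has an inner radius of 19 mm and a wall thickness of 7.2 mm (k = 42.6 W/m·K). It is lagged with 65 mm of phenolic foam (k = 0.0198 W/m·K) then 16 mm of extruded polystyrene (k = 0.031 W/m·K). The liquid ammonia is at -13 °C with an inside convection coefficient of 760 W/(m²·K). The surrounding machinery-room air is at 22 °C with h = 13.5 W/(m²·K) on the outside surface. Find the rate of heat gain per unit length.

q′ ≈ 3.19 W/m

Cylindrical conduction, so R = ln(r₂/r₁)/(2πkL) per layer, in series:
R_inner film = 1/(h_i·2πr₁L) = 1/(760×2π×0.019×1) = 0.01102 K/W
R_carbon steel pipe wall = ln(26.2/19)/(2π×42.6×1) = 0.0012 K/W
R_phenolic foam = ln(91.2/26.2)/(2π×0.0198×1) = 10.03 K/W
R_extruded polystyrene = ln(107.2/91.2)/(2π×0.031×1) = 0.8299 K/W
R_outer film = 1/(h_o·2πr_oL) = 1/(13.5×2π×0.1072×1) = 0.11 K/W
R_total = 10.98 K/W
Q = ΔT/R_total = 35/10.98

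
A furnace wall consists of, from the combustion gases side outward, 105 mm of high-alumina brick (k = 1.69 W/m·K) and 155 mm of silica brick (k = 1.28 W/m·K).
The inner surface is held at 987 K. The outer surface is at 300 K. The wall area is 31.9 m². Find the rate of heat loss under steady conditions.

Thermal resistances in series:
R_high-alumina brick = L/(kA) = 0.105/(1.69×31.9) = 0.001948 K/W
R_silica brick = L/(kA) = 0.155/(1.28×31.9) = 0.003796 K/W
R_total = 0.005744 K/W
Q = ΔT / R_total = 687 / 0.005744

Q ≈ 120000 W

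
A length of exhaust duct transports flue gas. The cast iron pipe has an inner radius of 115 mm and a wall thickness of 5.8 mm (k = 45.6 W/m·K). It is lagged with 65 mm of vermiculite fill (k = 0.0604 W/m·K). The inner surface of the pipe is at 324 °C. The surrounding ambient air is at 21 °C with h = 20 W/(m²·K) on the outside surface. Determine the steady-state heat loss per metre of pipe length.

For a radial system each layer contributes R = ln(r_out/r_in)/(2πkL); films add R = 1/(hA).
R_cast iron pipe wall = ln(120.8/115)/(2π×45.6×1) = 1.717×10^-4 K/W
R_vermiculite fill = ln(185.8/120.8)/(2π×0.0604×1) = 1.134 K/W
R_outer film = 1/(h_o·2πr_oL) = 1/(20×2π×0.1858×1) = 0.04283 K/W
R_total = 1.177 K/W
Q = ΔT/R_total = 303/1.177

q′ ≈ 257 W/m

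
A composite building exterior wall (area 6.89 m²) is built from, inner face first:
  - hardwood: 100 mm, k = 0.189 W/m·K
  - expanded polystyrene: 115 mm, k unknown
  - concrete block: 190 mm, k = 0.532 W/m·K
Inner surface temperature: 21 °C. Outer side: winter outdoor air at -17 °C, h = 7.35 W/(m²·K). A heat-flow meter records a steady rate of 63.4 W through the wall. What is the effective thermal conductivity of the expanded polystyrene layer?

k ≈ 0.037 W/(m·K)

Using the resistance-network approach (series):
R_hardwood = L/(kA) = 0.1/(0.189×6.89) = 0.07679 K/W
R_concrete block = L/(kA) = 0.19/(0.532×6.89) = 0.05183 K/W
R_outer film = 1/(h_o·A) = 1/(7.35×6.89) = 0.01975 K/W
Sum of known resistances R_other = 0.1484 K/W
Total R = ΔT/Q = 38/63.4 = 0.5994 K/W
R_expanded polystyrene = R_total − R_other = 0.451 K/W
k = L/(R·A) = 0.115/(0.451×6.89)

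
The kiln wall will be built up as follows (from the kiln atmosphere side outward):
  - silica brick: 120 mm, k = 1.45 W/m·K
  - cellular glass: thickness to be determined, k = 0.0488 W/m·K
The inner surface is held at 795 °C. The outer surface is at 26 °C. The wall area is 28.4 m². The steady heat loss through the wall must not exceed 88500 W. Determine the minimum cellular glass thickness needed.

Thermal resistances in series:
R_silica brick = L/(kA) = 0.12/(1.45×28.4) = 0.002914 K/W
Sum of the known resistances R_other = 0.002914 K/W
Required total resistance R_tot = ΔT/Q_allow = 769/88500 = 0.008689 K/W
R_cellular glass = R_tot − R_other = 0.005775 K/W
L = R·k·A = 0.005775×0.0488×28.4

L ≈ 8 mm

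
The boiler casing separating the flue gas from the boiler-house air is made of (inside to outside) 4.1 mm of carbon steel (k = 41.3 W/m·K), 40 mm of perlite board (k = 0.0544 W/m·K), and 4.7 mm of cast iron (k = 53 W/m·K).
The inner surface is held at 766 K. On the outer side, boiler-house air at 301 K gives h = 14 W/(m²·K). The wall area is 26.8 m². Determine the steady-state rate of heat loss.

Series thermal resistances:
R_carbon steel = L/(kA) = 0.0041/(41.3×26.8) = 3.704×10^-6 K/W
R_perlite board = L/(kA) = 0.04/(0.0544×26.8) = 0.02744 K/W
R_cast iron = L/(kA) = 0.0047/(53×26.8) = 3.309×10^-6 K/W
R_outer film = 1/(h_o·A) = 1/(14×26.8) = 0.002665 K/W
R_total = 0.03011 K/W
Q = ΔT / R_total = 465 / 0.03011

Q ≈ 15400 W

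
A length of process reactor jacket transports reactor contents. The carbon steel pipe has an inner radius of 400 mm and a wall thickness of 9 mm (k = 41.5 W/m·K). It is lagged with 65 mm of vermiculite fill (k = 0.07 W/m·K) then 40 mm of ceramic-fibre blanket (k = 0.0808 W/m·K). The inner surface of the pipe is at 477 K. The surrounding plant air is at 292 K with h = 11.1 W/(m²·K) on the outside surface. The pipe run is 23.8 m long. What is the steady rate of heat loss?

Q ≈ 8420 W

Cylindrical conduction, so R = ln(r₂/r₁)/(2πkL) per layer, in series:
R_carbon steel pipe wall = ln(409/400)/(2π×41.5×23.8) = 3.585×10^-6 K/W
R_vermiculite fill = ln(474/409)/(2π×0.07×23.8) = 0.01409 K/W
R_ceramic-fibre blanket = ln(514/474)/(2π×0.0808×23.8) = 0.006705 K/W
R_outer film = 1/(h_o·2πr_oL) = 1/(11.1×2π×0.514×23.8) = 0.001172 K/W
R_total = 0.02197 K/W
Q = ΔT/R_total = 185/0.02197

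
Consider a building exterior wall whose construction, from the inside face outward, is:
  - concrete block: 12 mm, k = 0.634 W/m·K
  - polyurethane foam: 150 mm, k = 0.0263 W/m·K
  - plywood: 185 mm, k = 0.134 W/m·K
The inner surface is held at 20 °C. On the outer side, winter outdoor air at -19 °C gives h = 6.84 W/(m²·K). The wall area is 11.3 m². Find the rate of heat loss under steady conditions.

Q ≈ 60.8 W

Model the wall as resistances in series:
R_concrete block = L/(kA) = 0.012/(0.634×11.3) = 0.001675 K/W
R_polyurethane foam = L/(kA) = 0.15/(0.0263×11.3) = 0.5047 K/W
R_plywood = L/(kA) = 0.185/(0.134×11.3) = 0.1222 K/W
R_outer film = 1/(h_o·A) = 1/(6.84×11.3) = 0.01294 K/W
R_total = 0.6415 K/W
Q = ΔT / R_total = 39 / 0.6415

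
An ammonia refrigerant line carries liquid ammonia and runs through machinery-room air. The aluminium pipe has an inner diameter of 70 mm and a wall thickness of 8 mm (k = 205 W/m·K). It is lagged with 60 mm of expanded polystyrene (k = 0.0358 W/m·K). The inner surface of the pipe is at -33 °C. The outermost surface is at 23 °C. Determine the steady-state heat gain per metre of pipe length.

q′ ≈ 14.4 W/m

Cylindrical conduction, so R = ln(r₂/r₁)/(2πkL) per layer, in series:
R_aluminium pipe wall = ln(43/35)/(2π×205×1) = 1.598×10^-4 K/W
R_expanded polystyrene = ln(103/43)/(2π×0.0358×1) = 3.883 K/W
R_total = 3.884 K/W
Q = ΔT/R_total = 56/3.884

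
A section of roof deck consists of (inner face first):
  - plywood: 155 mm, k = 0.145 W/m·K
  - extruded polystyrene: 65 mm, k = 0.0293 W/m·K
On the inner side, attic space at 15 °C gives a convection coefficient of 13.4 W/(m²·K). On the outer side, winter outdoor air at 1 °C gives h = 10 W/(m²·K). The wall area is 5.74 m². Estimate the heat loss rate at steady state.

Thermal resistances in series:
R_inner film = 1/(h_i·A) = 1/(13.4×5.74) = 0.013 K/W
R_plywood = L/(kA) = 0.155/(0.145×5.74) = 0.1862 K/W
R_extruded polystyrene = L/(kA) = 0.065/(0.0293×5.74) = 0.3865 K/W
R_outer film = 1/(h_o·A) = 1/(10×5.74) = 0.01742 K/W
R_total = 0.6031 K/W
Q = ΔT / R_total = 14 / 0.6031

Q ≈ 23.2 W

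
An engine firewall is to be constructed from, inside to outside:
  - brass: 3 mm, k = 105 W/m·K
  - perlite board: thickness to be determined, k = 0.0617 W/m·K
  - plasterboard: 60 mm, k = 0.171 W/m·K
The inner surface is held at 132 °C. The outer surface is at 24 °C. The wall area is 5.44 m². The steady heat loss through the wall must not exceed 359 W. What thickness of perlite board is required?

Using the resistance-network approach (series):
R_brass = L/(kA) = 0.003/(105×5.44) = 5.252×10^-6 K/W
R_plasterboard = L/(kA) = 0.06/(0.171×5.44) = 0.0645 K/W
Sum of the known resistances R_other = 0.0645 K/W
Required total resistance R_tot = ΔT/Q_allow = 108/359 = 0.3008 K/W
R_perlite board = R_tot − R_other = 0.2363 K/W
L = R·k·A = 0.2363×0.0617×5.44

L ≈ 79.3 mm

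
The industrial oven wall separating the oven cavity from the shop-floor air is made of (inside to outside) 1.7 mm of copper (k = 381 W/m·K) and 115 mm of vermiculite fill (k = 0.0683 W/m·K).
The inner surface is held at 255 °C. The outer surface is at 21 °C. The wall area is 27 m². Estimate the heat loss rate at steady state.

Thermal resistances in series:
R_copper = L/(kA) = 0.0017/(381×27) = 1.653×10^-7 K/W
R_vermiculite fill = L/(kA) = 0.115/(0.0683×27) = 0.06236 K/W
R_total = 0.06236 K/W
Q = ΔT / R_total = 234 / 0.06236

Q ≈ 3750 W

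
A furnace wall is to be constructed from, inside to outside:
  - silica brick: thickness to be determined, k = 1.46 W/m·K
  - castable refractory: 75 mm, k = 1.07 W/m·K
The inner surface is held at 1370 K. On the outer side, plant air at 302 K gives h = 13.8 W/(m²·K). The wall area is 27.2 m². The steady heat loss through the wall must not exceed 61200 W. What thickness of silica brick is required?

L ≈ 485 mm

Using the resistance-network approach (series):
R_castable refractory = L/(kA) = 0.075/(1.07×27.2) = 0.002577 K/W
R_outer film = 1/(h_o·A) = 1/(13.8×27.2) = 0.002664 K/W
Sum of the known resistances R_other = 0.005241 K/W
Required total resistance R_tot = ΔT/Q_allow = 1068/61200 = 0.01745 K/W
R_silica brick = R_tot − R_other = 0.01221 K/W
L = R·k·A = 0.01221×1.46×27.2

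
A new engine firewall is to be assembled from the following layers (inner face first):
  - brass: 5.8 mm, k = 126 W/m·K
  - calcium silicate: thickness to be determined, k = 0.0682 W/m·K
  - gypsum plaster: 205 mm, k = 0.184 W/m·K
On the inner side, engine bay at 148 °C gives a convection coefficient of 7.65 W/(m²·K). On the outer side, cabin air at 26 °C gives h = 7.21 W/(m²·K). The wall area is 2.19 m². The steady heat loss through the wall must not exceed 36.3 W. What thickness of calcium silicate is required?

L ≈ 408 mm

Model the wall as resistances in series:
R_inner film = 1/(h_i·A) = 1/(7.65×2.19) = 0.05969 K/W
R_brass = L/(kA) = 0.0058/(126×2.19) = 2.102×10^-5 K/W
R_gypsum plaster = L/(kA) = 0.205/(0.184×2.19) = 0.5087 K/W
R_outer film = 1/(h_o·A) = 1/(7.21×2.19) = 0.06333 K/W
Sum of the known resistances R_other = 0.6318 K/W
Required total resistance R_tot = ΔT/Q_allow = 122/36.3 = 3.361 K/W
R_calcium silicate = R_tot − R_other = 2.729 K/W
L = R·k·A = 2.729×0.0682×2.19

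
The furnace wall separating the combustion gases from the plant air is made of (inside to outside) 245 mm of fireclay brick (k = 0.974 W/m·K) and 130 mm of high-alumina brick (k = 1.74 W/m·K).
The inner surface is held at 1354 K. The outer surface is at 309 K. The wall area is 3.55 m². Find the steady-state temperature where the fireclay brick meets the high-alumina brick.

T ≈ 548 K

Thermal resistances in series:
R_fireclay brick = L/(kA) = 0.245/(0.974×3.55) = 0.07086 K/W
R_high-alumina brick = L/(kA) = 0.13/(1.74×3.55) = 0.02105 K/W
R_total = 0.0919 K/W;  Q = ΔT/R_total = 1045/0.0919 = 11370 W
T_interface = T_inner − Q·ΣR(inner→interface) = 1354 − 11400×0.07086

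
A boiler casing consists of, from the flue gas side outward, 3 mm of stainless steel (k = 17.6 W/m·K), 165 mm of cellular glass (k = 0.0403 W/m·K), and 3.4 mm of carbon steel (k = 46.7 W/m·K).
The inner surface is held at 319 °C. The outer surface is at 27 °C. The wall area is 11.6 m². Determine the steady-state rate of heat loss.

Q ≈ 827 W

Treating each layer as a thermal resistance in series:
R_stainless steel = L/(kA) = 0.003/(17.6×11.6) = 1.469×10^-5 K/W
R_cellular glass = L/(kA) = 0.165/(0.0403×11.6) = 0.353 K/W
R_carbon steel = L/(kA) = 0.0034/(46.7×11.6) = 6.276×10^-6 K/W
R_total = 0.353 K/W
Q = ΔT / R_total = 292 / 0.353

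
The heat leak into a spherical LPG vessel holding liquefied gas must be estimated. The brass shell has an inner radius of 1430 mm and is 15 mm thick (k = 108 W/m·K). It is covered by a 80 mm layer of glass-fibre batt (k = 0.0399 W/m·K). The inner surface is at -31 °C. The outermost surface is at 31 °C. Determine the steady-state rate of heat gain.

Q ≈ 856 W

Radial (spherical) resistances in series:
R_brass shell = (1/1.43 − 1/1.445)/(4π×108) = 5.349×10^-6 K/W
R_glass-fibre batt = (1/1.445 − 1/1.525)/(4π×0.0399) = 0.07241 K/W
R_total = 0.07241 K/W
Q = ΔT/R_total = 62/0.07241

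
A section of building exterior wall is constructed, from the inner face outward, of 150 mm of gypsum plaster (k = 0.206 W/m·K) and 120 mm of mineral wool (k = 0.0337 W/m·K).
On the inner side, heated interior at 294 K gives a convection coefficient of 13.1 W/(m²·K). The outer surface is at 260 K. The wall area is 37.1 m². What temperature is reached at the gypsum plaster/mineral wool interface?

Treating each layer as a thermal resistance in series:
R_inner film = 1/(h_i·A) = 1/(13.1×37.1) = 0.002058 K/W
R_gypsum plaster = L/(kA) = 0.15/(0.206×37.1) = 0.01963 K/W
R_mineral wool = L/(kA) = 0.12/(0.0337×37.1) = 0.09598 K/W
R_total = 0.1177 K/W;  Q = ΔT/R_total = 34/0.1177 = 289 W
T_interface = T_inner − Q·ΣR(inner→interface) = 294 − 289×0.02168

T ≈ 288 K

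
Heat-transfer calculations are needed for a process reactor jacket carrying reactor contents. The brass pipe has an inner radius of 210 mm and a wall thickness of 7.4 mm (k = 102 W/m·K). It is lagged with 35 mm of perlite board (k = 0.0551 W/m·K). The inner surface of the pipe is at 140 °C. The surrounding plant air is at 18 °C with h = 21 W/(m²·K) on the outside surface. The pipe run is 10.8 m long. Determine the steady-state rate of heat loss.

Treating each annulus and film as a series resistance:
R_brass pipe wall = ln(217.4/210)/(2π×102×10.8) = 5.003×10^-6 K/W
R_perlite board = ln(252.4/217.4)/(2π×0.0551×10.8) = 0.03992 K/W
R_outer film = 1/(h_o·2πr_oL) = 1/(21×2π×0.2524×10.8) = 0.00278 K/W
R_total = 0.04271 K/W
Q = ΔT/R_total = 122/0.04271

Q ≈ 2860 W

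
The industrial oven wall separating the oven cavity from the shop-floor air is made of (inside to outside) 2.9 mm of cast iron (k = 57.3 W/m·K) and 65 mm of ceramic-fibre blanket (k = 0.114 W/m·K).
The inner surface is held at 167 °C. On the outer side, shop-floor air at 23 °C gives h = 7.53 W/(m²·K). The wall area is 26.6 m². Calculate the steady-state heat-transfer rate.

Q ≈ 5450 W

Model the wall as resistances in series:
R_cast iron = L/(kA) = 0.0029/(57.3×26.6) = 1.903×10^-6 K/W
R_ceramic-fibre blanket = L/(kA) = 0.065/(0.114×26.6) = 0.02144 K/W
R_outer film = 1/(h_o·A) = 1/(7.53×26.6) = 0.004993 K/W
R_total = 0.02643 K/W
Q = ΔT / R_total = 144 / 0.02643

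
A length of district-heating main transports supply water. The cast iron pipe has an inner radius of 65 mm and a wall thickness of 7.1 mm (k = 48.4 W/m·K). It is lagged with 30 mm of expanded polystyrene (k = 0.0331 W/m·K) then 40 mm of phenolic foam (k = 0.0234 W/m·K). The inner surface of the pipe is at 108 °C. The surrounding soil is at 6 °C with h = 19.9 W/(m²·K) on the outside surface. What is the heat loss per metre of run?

Per-layer cylindrical resistances, series-summed:
R_cast iron pipe wall = ln(72.1/65)/(2π×48.4×1) = 3.409×10^-4 K/W
R_expanded polystyrene = ln(102.1/72.1)/(2π×0.0331×1) = 1.673 K/W
R_phenolic foam = ln(142.1/102.1)/(2π×0.0234×1) = 2.248 K/W
R_outer film = 1/(h_o·2πr_oL) = 1/(19.9×2π×0.1421×1) = 0.05628 K/W
R_total = 3.978 K/W
Q = ΔT/R_total = 102/3.978

q′ ≈ 25.6 W/m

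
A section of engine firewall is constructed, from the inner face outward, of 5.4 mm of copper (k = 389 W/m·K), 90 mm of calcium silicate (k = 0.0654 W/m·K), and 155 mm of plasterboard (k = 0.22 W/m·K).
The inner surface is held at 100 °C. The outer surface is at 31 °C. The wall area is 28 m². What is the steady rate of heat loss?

Q ≈ 929 W

Treating each layer as a thermal resistance in series:
R_copper = L/(kA) = 0.0054/(389×28) = 4.958×10^-7 K/W
R_calcium silicate = L/(kA) = 0.09/(0.0654×28) = 0.04915 K/W
R_plasterboard = L/(kA) = 0.155/(0.22×28) = 0.02516 K/W
R_total = 0.07431 K/W
Q = ΔT / R_total = 69 / 0.07431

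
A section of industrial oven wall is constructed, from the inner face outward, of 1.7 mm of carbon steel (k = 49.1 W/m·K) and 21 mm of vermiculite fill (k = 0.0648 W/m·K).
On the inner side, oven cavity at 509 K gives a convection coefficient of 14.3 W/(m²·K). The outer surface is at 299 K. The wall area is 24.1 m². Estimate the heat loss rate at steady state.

Treating each layer as a thermal resistance in series:
R_inner film = 1/(h_i·A) = 1/(14.3×24.1) = 0.002902 K/W
R_carbon steel = L/(kA) = 0.0017/(49.1×24.1) = 1.437×10^-6 K/W
R_vermiculite fill = L/(kA) = 0.021/(0.0648×24.1) = 0.01345 K/W
R_total = 0.01635 K/W
Q = ΔT / R_total = 210 / 0.01635

Q ≈ 12800 W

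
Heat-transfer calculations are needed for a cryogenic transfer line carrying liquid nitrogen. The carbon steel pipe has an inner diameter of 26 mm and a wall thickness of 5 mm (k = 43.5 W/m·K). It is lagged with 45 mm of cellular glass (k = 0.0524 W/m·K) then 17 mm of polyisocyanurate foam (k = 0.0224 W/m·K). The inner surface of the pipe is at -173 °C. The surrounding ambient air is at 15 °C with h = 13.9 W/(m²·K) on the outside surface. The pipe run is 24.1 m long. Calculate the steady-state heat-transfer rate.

Cylindrical conduction, so R = ln(r₂/r₁)/(2πkL) per layer, in series:
R_carbon steel pipe wall = ln(18/13)/(2π×43.5×24.1) = 4.94×10^-5 K/W
R_cellular glass = ln(63/18)/(2π×0.0524×24.1) = 0.1579 K/W
R_polyisocyanurate foam = ln(80/63)/(2π×0.0224×24.1) = 0.07043 K/W
R_outer film = 1/(h_o·2πr_oL) = 1/(13.9×2π×0.08×24.1) = 0.005939 K/W
R_total = 0.2343 K/W
Q = ΔT/R_total = 188/0.2343

Q ≈ 802 W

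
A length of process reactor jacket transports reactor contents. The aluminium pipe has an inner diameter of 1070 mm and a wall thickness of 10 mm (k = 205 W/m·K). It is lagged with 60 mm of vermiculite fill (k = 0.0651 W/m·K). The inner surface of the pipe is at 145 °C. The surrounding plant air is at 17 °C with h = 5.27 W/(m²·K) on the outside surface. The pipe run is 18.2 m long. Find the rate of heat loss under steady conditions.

Cylindrical conduction, so R = ln(r₂/r₁)/(2πkL) per layer, in series:
R_aluminium pipe wall = ln(545/535)/(2π×205×18.2) = 7.9×10^-7 K/W
R_vermiculite fill = ln(605/545)/(2π×0.0651×18.2) = 0.01403 K/W
R_outer film = 1/(h_o·2πr_oL) = 1/(5.27×2π×0.605×18.2) = 0.002743 K/W
R_total = 0.01677 K/W
Q = ΔT/R_total = 128/0.01677

Q ≈ 7630 W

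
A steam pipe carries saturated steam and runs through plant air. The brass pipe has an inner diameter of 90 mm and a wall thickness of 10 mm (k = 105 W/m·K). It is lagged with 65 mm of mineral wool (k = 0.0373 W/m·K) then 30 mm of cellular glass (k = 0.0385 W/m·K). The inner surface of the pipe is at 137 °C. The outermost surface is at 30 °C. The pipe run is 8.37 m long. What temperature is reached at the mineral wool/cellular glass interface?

T ≈ 53.2 °C

Cylindrical conduction, so R = ln(r₂/r₁)/(2πkL) per layer, in series:
R_brass pipe wall = ln(55/45)/(2π×105×8.37) = 3.634×10^-5 K/W
R_mineral wool = ln(120/55)/(2π×0.0373×8.37) = 0.3977 K/W
R_cellular glass = ln(150/120)/(2π×0.0385×8.37) = 0.1102 K/W
R_total = 0.508 K/W
Q = ΔT/R_total = 107/0.508
Q = 211 W
T_interface = T_inner − Q·ΣR(inner→interface) = 137 − 211×0.3977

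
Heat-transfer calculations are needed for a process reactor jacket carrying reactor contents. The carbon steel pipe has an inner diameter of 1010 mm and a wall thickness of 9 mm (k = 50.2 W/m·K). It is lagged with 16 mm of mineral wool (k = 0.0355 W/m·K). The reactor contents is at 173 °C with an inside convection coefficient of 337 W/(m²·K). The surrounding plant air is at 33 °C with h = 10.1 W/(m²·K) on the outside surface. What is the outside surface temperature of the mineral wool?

T ≈ 57.8 °C

Treating each annulus and film as a series resistance:
R_inner film = 1/(h_i·2πr₁L) = 1/(337×2π×0.505×1) = 9.352×10^-4 K/W
R_carbon steel pipe wall = ln(514/505)/(2π×50.2×1) = 5.6×10^-5 K/W
R_mineral wool = ln(530/514)/(2π×0.0355×1) = 0.1374 K/W
R_outer film = 1/(h_o·2πr_oL) = 1/(10.1×2π×0.53×1) = 0.02973 K/W
R_total = 0.1682 K/W
Q = ΔT/R_total = 140/0.1682
Q = 833 W/m
T_interface = T_inner − Q·ΣR(inner→interface) = 173 − 833×0.1384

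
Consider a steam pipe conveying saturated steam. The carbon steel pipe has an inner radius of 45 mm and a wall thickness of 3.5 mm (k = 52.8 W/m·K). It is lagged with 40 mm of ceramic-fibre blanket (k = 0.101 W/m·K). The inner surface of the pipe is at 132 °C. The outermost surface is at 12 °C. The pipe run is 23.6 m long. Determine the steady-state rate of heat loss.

Q ≈ 2990 W

Per-layer cylindrical resistances, series-summed:
R_carbon steel pipe wall = ln(48.5/45)/(2π×52.8×23.6) = 9.567×10^-6 K/W
R_ceramic-fibre blanket = ln(88.5/48.5)/(2π×0.101×23.6) = 0.04016 K/W
R_total = 0.04017 K/W
Q = ΔT/R_total = 120/0.04017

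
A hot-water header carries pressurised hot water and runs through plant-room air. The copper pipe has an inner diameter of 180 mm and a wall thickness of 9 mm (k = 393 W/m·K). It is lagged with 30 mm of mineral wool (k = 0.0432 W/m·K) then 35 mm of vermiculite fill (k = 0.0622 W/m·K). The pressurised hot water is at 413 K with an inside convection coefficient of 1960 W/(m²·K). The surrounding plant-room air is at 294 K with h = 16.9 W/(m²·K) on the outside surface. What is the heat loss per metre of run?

Radial resistances (cylindrical: R_cond = ln(r_o/r_i)/(2πkL), R_conv = 1/(h·2πrL)):
R_inner film = 1/(h_i·2πr₁L) = 1/(1960×2π×0.09×1) = 9.022×10^-4 K/W
R_copper pipe wall = ln(99/90)/(2π×393×1) = 3.86×10^-5 K/W
R_mineral wool = ln(129/99)/(2π×0.0432×1) = 0.9752 K/W
R_vermiculite fill = ln(164/129)/(2π×0.0622×1) = 0.6142 K/W
R_outer film = 1/(h_o·2πr_oL) = 1/(16.9×2π×0.164×1) = 0.05742 K/W
R_total = 1.648 K/W
Q = ΔT/R_total = 119/1.648

q′ ≈ 72.2 W/m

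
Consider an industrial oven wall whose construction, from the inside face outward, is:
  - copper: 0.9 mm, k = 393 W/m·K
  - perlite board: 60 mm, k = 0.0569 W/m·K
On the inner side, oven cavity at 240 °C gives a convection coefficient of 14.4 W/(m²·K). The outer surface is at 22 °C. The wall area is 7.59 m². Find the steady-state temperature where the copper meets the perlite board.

T ≈ 227 °C

Series thermal resistances:
R_inner film = 1/(h_i·A) = 1/(14.4×7.59) = 0.009149 K/W
R_copper = L/(kA) = 0.0009/(393×7.59) = 3.017×10^-7 K/W
R_perlite board = L/(kA) = 0.06/(0.0569×7.59) = 0.1389 K/W
R_total = 0.1481 K/W;  Q = ΔT/R_total = 218/0.1481 = 1472 W
T_interface = T_inner − Q·ΣR(inner→interface) = 240 − 1470×0.00915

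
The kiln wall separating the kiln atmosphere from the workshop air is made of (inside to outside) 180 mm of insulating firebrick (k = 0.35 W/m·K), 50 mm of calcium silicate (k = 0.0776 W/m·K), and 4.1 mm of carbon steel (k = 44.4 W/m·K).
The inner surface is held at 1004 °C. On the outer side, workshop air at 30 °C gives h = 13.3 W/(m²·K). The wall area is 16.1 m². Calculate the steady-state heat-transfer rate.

Model the wall as resistances in series:
R_insulating firebrick = L/(kA) = 0.18/(0.35×16.1) = 0.03194 K/W
R_calcium silicate = L/(kA) = 0.05/(0.0776×16.1) = 0.04002 K/W
R_carbon steel = L/(kA) = 0.0041/(44.4×16.1) = 5.736×10^-6 K/W
R_outer film = 1/(h_o·A) = 1/(13.3×16.1) = 0.00467 K/W
R_total = 0.07664 K/W
Q = ΔT / R_total = 974 / 0.07664

Q ≈ 12700 W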